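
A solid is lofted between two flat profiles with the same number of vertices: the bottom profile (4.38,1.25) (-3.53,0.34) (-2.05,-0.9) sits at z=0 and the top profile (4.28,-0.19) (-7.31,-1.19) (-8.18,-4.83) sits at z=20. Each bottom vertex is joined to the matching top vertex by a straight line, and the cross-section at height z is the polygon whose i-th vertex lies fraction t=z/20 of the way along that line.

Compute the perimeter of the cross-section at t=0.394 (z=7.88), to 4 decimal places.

Cross-section at t=0.394: each vertex is (1-t)·p0[i] + t·p1[i].
  v1: (1-0.394)·(4.38,1.25) + 0.394·(4.28,-0.19) = (4.3406,0.6826)
  v2: (1-0.394)·(-3.53,0.34) + 0.394·(-7.31,-1.19) = (-5.0193,-0.2628)
  v3: (1-0.394)·(-2.05,-0.9) + 0.394·(-8.18,-4.83) = (-4.4652,-2.4484)
Perimeter = Σ |v_{i+1} − v_i|:
  edge 1→2: √(-9.3599² + -0.9455²) = 9.4076 (running 9.4076)
  edge 2→3: √(0.5541² + -2.1856²) = 2.2547 (running 11.6623)
  edge 3→1: √(8.8058² + 3.1311²) = 9.3459 (running 21.0082)
Perimeter = 21.0082

Perimeter at t=0.394: 21.0082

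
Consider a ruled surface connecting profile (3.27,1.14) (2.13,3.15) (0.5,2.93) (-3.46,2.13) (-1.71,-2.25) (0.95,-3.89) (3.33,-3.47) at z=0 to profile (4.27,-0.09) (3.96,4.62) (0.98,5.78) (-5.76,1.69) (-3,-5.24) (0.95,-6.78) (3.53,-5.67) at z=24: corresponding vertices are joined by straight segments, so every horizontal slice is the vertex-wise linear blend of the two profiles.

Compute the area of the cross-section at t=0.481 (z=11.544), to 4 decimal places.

Area at t=0.481: 56.8799

Cross-section at t=0.481: each vertex is (1-t)·p0[i] + t·p1[i].
  v1: (1-0.481)·(3.27,1.14) + 0.481·(4.27,-0.09) = (3.7510,0.5484)
  v2: (1-0.481)·(2.13,3.15) + 0.481·(3.96,4.62) = (3.0102,3.8571)
  v3: (1-0.481)·(0.5,2.93) + 0.481·(0.98,5.78) = (0.7309,4.3009)
  v4: (1-0.481)·(-3.46,2.13) + 0.481·(-5.76,1.69) = (-4.5663,1.9184)
  v5: (1-0.481)·(-1.71,-2.25) + 0.481·(-3,-5.24) = (-2.3305,-3.6882)
  v6: (1-0.481)·(0.95,-3.89) + 0.481·(0.95,-6.78) = (0.9500,-5.2801)
  v7: (1-0.481)·(3.33,-3.47) + 0.481·(3.53,-5.67) = (3.4262,-4.5282)
Shoelace sum Σ(x_i·y_{i+1} − x_{i+1}·y_i):
  i=1: 3.7510·3.8571 − 3.0102·0.5484 = +12.8171 (running +12.8171)
  i=2: 3.0102·4.3009 − 0.7309·3.8571 = +10.1275 (running +22.9446)
  i=3: 0.7309·1.9184 − -4.5663·4.3009 = +21.0411 (running +43.9857)
  i=4: -4.5663·-3.6882 − -2.3305·1.9184 = +21.3121 (running +65.2978)
  i=5: -2.3305·-5.2801 − 0.9500·-3.6882 = +15.8090 (running +81.1068)
  i=6: 0.9500·-4.5282 − 3.4262·-5.2801 = +13.7889 (running +94.8956)
  i=7: 3.4262·0.5484 − 3.7510·-4.5282 = +18.8641 (running +113.7597)
Area = |Σ|/2 = |113.7597|/2 = 56.8799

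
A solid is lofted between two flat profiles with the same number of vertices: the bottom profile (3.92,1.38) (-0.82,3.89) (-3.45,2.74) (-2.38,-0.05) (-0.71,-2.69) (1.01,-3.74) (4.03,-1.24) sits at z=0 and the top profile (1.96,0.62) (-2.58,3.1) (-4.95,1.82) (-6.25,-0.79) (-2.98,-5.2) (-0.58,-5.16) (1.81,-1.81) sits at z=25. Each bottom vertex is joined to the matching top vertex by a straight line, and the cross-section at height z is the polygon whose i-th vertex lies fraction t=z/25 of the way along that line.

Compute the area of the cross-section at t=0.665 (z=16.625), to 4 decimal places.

Area at t=0.665: 41.6579

Cross-section at t=0.665: each vertex is (1-t)·p0[i] + t·p1[i].
  v1: (1-0.665)·(3.92,1.38) + 0.665·(1.96,0.62) = (2.6166,0.8746)
  v2: (1-0.665)·(-0.82,3.89) + 0.665·(-2.58,3.1) = (-1.9904,3.3647)
  v3: (1-0.665)·(-3.45,2.74) + 0.665·(-4.95,1.82) = (-4.4475,2.1282)
  v4: (1-0.665)·(-2.38,-0.05) + 0.665·(-6.25,-0.79) = (-4.9535,-0.5421)
  v5: (1-0.665)·(-0.71,-2.69) + 0.665·(-2.98,-5.2) = (-2.2195,-4.3591)
  v6: (1-0.665)·(1.01,-3.74) + 0.665·(-0.58,-5.16) = (-0.0474,-4.6843)
  v7: (1-0.665)·(4.03,-1.24) + 0.665·(1.81,-1.81) = (2.5537,-1.6191)
Shoelace sum Σ(x_i·y_{i+1} − x_{i+1}·y_i):
  i=1: 2.6166·3.3647 − -1.9904·0.8746 = +10.5447 (running +10.5447)
  i=2: -1.9904·2.1282 − -4.4475·3.3647 = +10.7283 (running +21.2731)
  i=3: -4.4475·-0.5421 − -4.9535·2.1282 = +12.9531 (running +34.2262)
  i=4: -4.9535·-4.3591 − -2.2195·-0.5421 = +20.3900 (running +54.6162)
  i=5: -2.2195·-4.6843 − -0.0474·-4.3591 = +10.1906 (running +64.8069)
  i=6: -0.0474·-1.6191 − 2.5537·-4.6843 = +12.0390 (running +76.8458)
  i=7: 2.5537·0.8746 − 2.6166·-1.6191 = +6.4699 (running +83.3157)
Area = |Σ|/2 = |83.3157|/2 = 41.6579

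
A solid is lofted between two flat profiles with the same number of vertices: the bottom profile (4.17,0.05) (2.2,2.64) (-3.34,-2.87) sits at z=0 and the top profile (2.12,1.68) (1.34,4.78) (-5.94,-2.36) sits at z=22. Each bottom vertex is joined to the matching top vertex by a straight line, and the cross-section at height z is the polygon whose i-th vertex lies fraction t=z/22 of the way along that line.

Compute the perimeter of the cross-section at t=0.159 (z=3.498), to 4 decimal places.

Perimeter at t=0.159: 19.6076

Cross-section at t=0.159: each vertex is (1-t)·p0[i] + t·p1[i].
  v1: (1-0.159)·(4.17,0.05) + 0.159·(2.12,1.68) = (3.8441,0.3092)
  v2: (1-0.159)·(2.2,2.64) + 0.159·(1.34,4.78) = (2.0633,2.9803)
  v3: (1-0.159)·(-3.34,-2.87) + 0.159·(-5.94,-2.36) = (-3.7534,-2.7889)
Perimeter = Σ |v_{i+1} − v_i|:
  edge 1→2: √(-1.7808² + 2.6711²) = 3.2103 (running 3.2103)
  edge 2→3: √(-5.8167² + -5.7692²) = 8.1925 (running 11.4028)
  edge 3→1: √(7.5975² + 3.0981²) = 8.2048 (running 19.6076)
Perimeter = 19.6076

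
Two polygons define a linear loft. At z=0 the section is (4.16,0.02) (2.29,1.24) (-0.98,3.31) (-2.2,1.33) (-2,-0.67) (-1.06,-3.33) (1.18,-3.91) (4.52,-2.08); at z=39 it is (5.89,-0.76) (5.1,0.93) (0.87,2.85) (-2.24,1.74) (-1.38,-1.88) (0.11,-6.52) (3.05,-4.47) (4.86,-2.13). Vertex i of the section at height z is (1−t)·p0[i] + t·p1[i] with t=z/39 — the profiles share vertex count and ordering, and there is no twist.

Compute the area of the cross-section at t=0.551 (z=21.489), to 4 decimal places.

Cross-section at t=0.551: each vertex is (1-t)·p0[i] + t·p1[i].
  v1: (1-0.551)·(4.16,0.02) + 0.551·(5.89,-0.76) = (5.1132,-0.4098)
  v2: (1-0.551)·(2.29,1.24) + 0.551·(5.1,0.93) = (3.8383,1.0692)
  v3: (1-0.551)·(-0.98,3.31) + 0.551·(0.87,2.85) = (0.0394,3.0565)
  v4: (1-0.551)·(-2.2,1.33) + 0.551·(-2.24,1.74) = (-2.2220,1.5559)
  v5: (1-0.551)·(-2,-0.67) + 0.551·(-1.38,-1.88) = (-1.6584,-1.3367)
  v6: (1-0.551)·(-1.06,-3.33) + 0.551·(0.11,-6.52) = (-0.4153,-5.0877)
  v7: (1-0.551)·(1.18,-3.91) + 0.551·(3.05,-4.47) = (2.2104,-4.2186)
  v8: (1-0.551)·(4.52,-2.08) + 0.551·(4.86,-2.13) = (4.7073,-2.1075)
Shoelace sum Σ(x_i·y_{i+1} − x_{i+1}·y_i):
  i=1: 5.1132·1.0692 − 3.8383·-0.4098 = +7.0399 (running +7.0399)
  i=2: 3.8383·3.0565 − 0.0394·1.0692 = +11.6899 (running +18.7298)
  i=3: 0.0394·1.5559 − -2.2220·3.0565 = +6.8530 (running +25.5827)
  i=4: -2.2220·-1.3367 − -1.6584·1.5559 = +5.5505 (running +31.1332)
  i=5: -1.6584·-5.0877 − -0.4153·-1.3367 = +7.8821 (running +39.0154)
  i=6: -0.4153·-4.2186 − 2.2104·-5.0877 = +12.9978 (running +52.0132)
  i=7: 2.2104·-2.1075 − 4.7073·-4.2186 = +15.1997 (running +67.2129)
  i=8: 4.7073·-0.4098 − 5.1132·-2.1075 = +8.8474 (running +76.0603)
Area = |Σ|/2 = |76.0603|/2 = 38.0302

Area at t=0.551: 38.0302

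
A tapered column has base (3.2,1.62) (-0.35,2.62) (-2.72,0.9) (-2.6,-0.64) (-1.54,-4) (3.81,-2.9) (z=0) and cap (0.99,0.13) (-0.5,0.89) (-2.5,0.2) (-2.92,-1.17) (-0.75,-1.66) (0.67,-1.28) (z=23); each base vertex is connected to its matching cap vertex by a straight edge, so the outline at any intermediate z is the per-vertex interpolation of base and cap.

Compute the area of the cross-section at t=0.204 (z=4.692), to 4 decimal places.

Area at t=0.204: 25.4148

Cross-section at t=0.204: each vertex is (1-t)·p0[i] + t·p1[i].
  v1: (1-0.204)·(3.2,1.62) + 0.204·(0.99,0.13) = (2.7492,1.3160)
  v2: (1-0.204)·(-0.35,2.62) + 0.204·(-0.5,0.89) = (-0.3806,2.2671)
  v3: (1-0.204)·(-2.72,0.9) + 0.204·(-2.5,0.2) = (-2.6751,0.7572)
  v4: (1-0.204)·(-2.6,-0.64) + 0.204·(-2.92,-1.17) = (-2.6653,-0.7481)
  v5: (1-0.204)·(-1.54,-4) + 0.204·(-0.75,-1.66) = (-1.3788,-3.5226)
  v6: (1-0.204)·(3.81,-2.9) + 0.204·(0.67,-1.28) = (3.1694,-2.5695)
Shoelace sum Σ(x_i·y_{i+1} − x_{i+1}·y_i):
  i=1: 2.7492·2.2671 − -0.3806·1.3160 = +6.7335 (running +6.7335)
  i=2: -0.3806·0.7572 − -2.6751·2.2671 = +5.7765 (running +12.5100)
  i=3: -2.6751·-0.7481 − -2.6653·0.7572 = +4.0195 (running +16.5294)
  i=4: -2.6653·-3.5226 − -1.3788·-0.7481 = +8.3573 (running +24.8867)
  i=5: -1.3788·-2.5695 − 3.1694·-3.5226 = +14.7078 (running +39.5945)
  i=6: 3.1694·1.3160 − 2.7492·-2.5695 = +11.2351 (running +50.8296)
Area = |Σ|/2 = |50.8296|/2 = 25.4148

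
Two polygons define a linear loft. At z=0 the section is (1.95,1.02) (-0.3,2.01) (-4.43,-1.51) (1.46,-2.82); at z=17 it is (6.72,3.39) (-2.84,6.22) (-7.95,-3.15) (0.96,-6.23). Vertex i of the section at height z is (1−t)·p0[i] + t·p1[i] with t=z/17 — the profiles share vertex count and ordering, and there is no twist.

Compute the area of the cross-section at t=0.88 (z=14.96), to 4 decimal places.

Cross-section at t=0.88: each vertex is (1-t)·p0[i] + t·p1[i].
  v1: (1-0.88)·(1.95,1.02) + 0.88·(6.72,3.39) = (6.1476,3.1056)
  v2: (1-0.88)·(-0.3,2.01) + 0.88·(-2.84,6.22) = (-2.5352,5.7148)
  v3: (1-0.88)·(-4.43,-1.51) + 0.88·(-7.95,-3.15) = (-7.5276,-2.9532)
  v4: (1-0.88)·(1.46,-2.82) + 0.88·(0.96,-6.23) = (1.0200,-5.8208)
Shoelace sum Σ(x_i·y_{i+1} − x_{i+1}·y_i):
  i=1: 6.1476·5.7148 − -2.5352·3.1056 = +43.0056 (running +43.0056)
  i=2: -2.5352·-2.9532 − -7.5276·5.7148 = +50.5057 (running +93.5113)
  i=3: -7.5276·-5.8208 − 1.0200·-2.9532 = +46.8289 (running +140.3402)
  i=4: 1.0200·3.1056 − 6.1476·-5.8208 = +38.9517 (running +179.2919)
Area = |Σ|/2 = |179.2919|/2 = 89.6459

Area at t=0.88: 89.6459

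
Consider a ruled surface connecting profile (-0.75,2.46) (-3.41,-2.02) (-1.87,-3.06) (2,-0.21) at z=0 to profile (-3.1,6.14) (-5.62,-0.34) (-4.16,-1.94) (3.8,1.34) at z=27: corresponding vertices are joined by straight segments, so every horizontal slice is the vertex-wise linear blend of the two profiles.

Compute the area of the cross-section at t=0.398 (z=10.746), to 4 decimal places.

Cross-section at t=0.398: each vertex is (1-t)·p0[i] + t·p1[i].
  v1: (1-0.398)·(-0.75,2.46) + 0.398·(-3.1,6.14) = (-1.6853,3.9246)
  v2: (1-0.398)·(-3.41,-2.02) + 0.398·(-5.62,-0.34) = (-4.2896,-1.3514)
  v3: (1-0.398)·(-1.87,-3.06) + 0.398·(-4.16,-1.94) = (-2.7814,-2.6142)
  v4: (1-0.398)·(2,-0.21) + 0.398·(3.8,1.34) = (2.7164,0.4069)
Shoelace sum Σ(x_i·y_{i+1} − x_{i+1}·y_i):
  i=1: -1.6853·-1.3514 − -4.2896·3.9246 = +19.1125 (running +19.1125)
  i=2: -4.2896·-2.6142 − -2.7814·-1.3514 = +7.4553 (running +26.5678)
  i=3: -2.7814·0.4069 − 2.7164·-2.6142 = +5.9696 (running +32.5374)
  i=4: 2.7164·3.9246 − -1.6853·0.4069 = +11.3466 (running +43.8840)
Area = |Σ|/2 = |43.8840|/2 = 21.9420

Area at t=0.398: 21.9420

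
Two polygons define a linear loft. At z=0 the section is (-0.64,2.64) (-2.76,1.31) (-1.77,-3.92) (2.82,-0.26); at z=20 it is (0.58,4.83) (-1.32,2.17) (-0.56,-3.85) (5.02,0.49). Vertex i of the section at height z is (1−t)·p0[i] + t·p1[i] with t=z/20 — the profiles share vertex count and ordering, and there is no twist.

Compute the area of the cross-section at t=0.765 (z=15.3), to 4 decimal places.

Cross-section at t=0.765: each vertex is (1-t)·p0[i] + t·p1[i].
  v1: (1-0.765)·(-0.64,2.64) + 0.765·(0.58,4.83) = (0.2933,4.3153)
  v2: (1-0.765)·(-2.76,1.31) + 0.765·(-1.32,2.17) = (-1.6584,1.9679)
  v3: (1-0.765)·(-1.77,-3.92) + 0.765·(-0.56,-3.85) = (-0.8444,-3.8664)
  v4: (1-0.765)·(2.82,-0.26) + 0.765·(5.02,0.49) = (4.5030,0.3138)
Shoelace sum Σ(x_i·y_{i+1} − x_{i+1}·y_i):
  i=1: 0.2933·1.9679 − -1.6584·4.3153 = +7.7338 (running +7.7338)
  i=2: -1.6584·-3.8664 − -0.8444·1.9679 = +8.0737 (running +15.8075)
  i=3: -0.8444·0.3138 − 4.5030·-3.8664 = +17.1457 (running +32.9532)
  i=4: 4.5030·4.3153 − 0.2933·0.3138 = +19.3400 (running +52.2932)
Area = |Σ|/2 = |52.2932|/2 = 26.1466

Area at t=0.765: 26.1466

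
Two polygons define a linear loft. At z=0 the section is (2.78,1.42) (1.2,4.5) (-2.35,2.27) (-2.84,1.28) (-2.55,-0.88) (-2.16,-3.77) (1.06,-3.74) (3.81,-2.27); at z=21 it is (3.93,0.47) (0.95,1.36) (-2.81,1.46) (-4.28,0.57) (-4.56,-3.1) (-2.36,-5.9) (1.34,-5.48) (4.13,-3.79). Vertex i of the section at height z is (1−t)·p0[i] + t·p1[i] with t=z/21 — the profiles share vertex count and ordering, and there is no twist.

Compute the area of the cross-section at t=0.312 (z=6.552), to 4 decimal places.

Cross-section at t=0.312: each vertex is (1-t)·p0[i] + t·p1[i].
  v1: (1-0.312)·(2.78,1.42) + 0.312·(3.93,0.47) = (3.1388,1.1236)
  v2: (1-0.312)·(1.2,4.5) + 0.312·(0.95,1.36) = (1.1220,3.5203)
  v3: (1-0.312)·(-2.35,2.27) + 0.312·(-2.81,1.46) = (-2.4935,2.0173)
  v4: (1-0.312)·(-2.84,1.28) + 0.312·(-4.28,0.57) = (-3.2893,1.0585)
  v5: (1-0.312)·(-2.55,-0.88) + 0.312·(-4.56,-3.1) = (-3.1771,-1.5726)
  v6: (1-0.312)·(-2.16,-3.77) + 0.312·(-2.36,-5.9) = (-2.2224,-4.4346)
  v7: (1-0.312)·(1.06,-3.74) + 0.312·(1.34,-5.48) = (1.1474,-4.2829)
  v8: (1-0.312)·(3.81,-2.27) + 0.312·(4.13,-3.79) = (3.9098,-2.7442)
Shoelace sum Σ(x_i·y_{i+1} − x_{i+1}·y_i):
  i=1: 3.1388·3.5203 − 1.1220·1.1236 = +9.7889 (running +9.7889)
  i=2: 1.1220·2.0173 − -2.4935·3.5203 = +11.0414 (running +20.8303)
  i=3: -2.4935·1.0585 − -3.2893·2.0173 = +3.9961 (running +24.8263)
  i=4: -3.2893·-1.5726 − -3.1771·1.0585 = +8.5358 (running +33.3621)
  i=5: -3.1771·-4.4346 − -2.2224·-1.5726 = +10.5941 (running +43.9562)
  i=6: -2.2224·-4.2829 − 1.1474·-4.4346 = +14.6063 (running +58.5625)
  i=7: 1.1474·-2.7442 − 3.9098·-4.2829 = +13.5967 (running +72.1593)
  i=8: 3.9098·1.1236 − 3.1388·-2.7442 = +13.0067 (running +85.1660)
Area = |Σ|/2 = |85.1660|/2 = 42.5830

Area at t=0.312: 42.5830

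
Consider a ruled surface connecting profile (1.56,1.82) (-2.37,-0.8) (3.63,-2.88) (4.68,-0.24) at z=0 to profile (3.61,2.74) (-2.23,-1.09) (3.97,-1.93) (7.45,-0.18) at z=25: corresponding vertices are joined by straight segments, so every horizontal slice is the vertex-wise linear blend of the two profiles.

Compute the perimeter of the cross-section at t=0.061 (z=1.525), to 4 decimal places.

Cross-section at t=0.061: each vertex is (1-t)·p0[i] + t·p1[i].
  v1: (1-0.061)·(1.56,1.82) + 0.061·(3.61,2.74) = (1.6851,1.8761)
  v2: (1-0.061)·(-2.37,-0.8) + 0.061·(-2.23,-1.09) = (-2.3615,-0.8177)
  v3: (1-0.061)·(3.63,-2.88) + 0.061·(3.97,-1.93) = (3.6507,-2.8220)
  v4: (1-0.061)·(4.68,-0.24) + 0.061·(7.45,-0.18) = (4.8490,-0.2363)
Perimeter = Σ |v_{i+1} − v_i|:
  edge 1→2: √(-4.0465² + -2.6938²) = 4.8612 (running 4.8612)
  edge 2→3: √(6.0122² + -2.0044²) = 6.3375 (running 11.1987)
  edge 3→4: √(1.1982² + 2.5857²) = 2.8499 (running 14.0485)
  edge 4→1: √(-3.1639² + 2.1125²) = 3.8043 (running 17.8528)
Perimeter = 17.8528

Perimeter at t=0.061: 17.8528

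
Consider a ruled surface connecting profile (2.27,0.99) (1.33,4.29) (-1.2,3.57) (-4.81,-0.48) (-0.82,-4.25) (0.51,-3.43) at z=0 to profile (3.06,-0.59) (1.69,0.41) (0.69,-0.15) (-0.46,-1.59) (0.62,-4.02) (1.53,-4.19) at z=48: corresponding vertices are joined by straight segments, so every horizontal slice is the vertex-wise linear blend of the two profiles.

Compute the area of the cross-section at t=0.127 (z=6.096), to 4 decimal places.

Area at t=0.127: 30.4951

Cross-section at t=0.127: each vertex is (1-t)·p0[i] + t·p1[i].
  v1: (1-0.127)·(2.27,0.99) + 0.127·(3.06,-0.59) = (2.3703,0.7893)
  v2: (1-0.127)·(1.33,4.29) + 0.127·(1.69,0.41) = (1.3757,3.7972)
  v3: (1-0.127)·(-1.2,3.57) + 0.127·(0.69,-0.15) = (-0.9600,3.0976)
  v4: (1-0.127)·(-4.81,-0.48) + 0.127·(-0.46,-1.59) = (-4.2575,-0.6210)
  v5: (1-0.127)·(-0.82,-4.25) + 0.127·(0.62,-4.02) = (-0.6371,-4.2208)
  v6: (1-0.127)·(0.51,-3.43) + 0.127·(1.53,-4.19) = (0.6395,-3.5265)
Shoelace sum Σ(x_i·y_{i+1} − x_{i+1}·y_i):
  i=1: 2.3703·3.7972 − 1.3757·0.7893 = +7.9148 (running +7.9148)
  i=2: 1.3757·3.0976 − -0.9600·3.7972 = +7.9066 (running +15.8214)
  i=3: -0.9600·-0.6210 − -4.2575·3.0976 = +13.7841 (running +29.6055)
  i=4: -4.2575·-4.2208 − -0.6371·-0.6210 = +17.5746 (running +47.1801)
  i=5: -0.6371·-3.5265 − 0.6395·-4.2208 = +4.9462 (running +52.1263)
  i=6: 0.6395·0.7893 − 2.3703·-3.5265 = +8.8638 (running +60.9901)
Area = |Σ|/2 = |60.9901|/2 = 30.4951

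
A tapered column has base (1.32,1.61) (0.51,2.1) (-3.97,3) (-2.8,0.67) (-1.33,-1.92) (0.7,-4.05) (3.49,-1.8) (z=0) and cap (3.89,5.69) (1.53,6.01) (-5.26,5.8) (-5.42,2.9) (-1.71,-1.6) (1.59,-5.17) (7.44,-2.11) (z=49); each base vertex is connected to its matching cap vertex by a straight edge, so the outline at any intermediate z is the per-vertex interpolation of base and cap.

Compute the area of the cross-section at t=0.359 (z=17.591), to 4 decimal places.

Cross-section at t=0.359: each vertex is (1-t)·p0[i] + t·p1[i].
  v1: (1-0.359)·(1.32,1.61) + 0.359·(3.89,5.69) = (2.2426,3.0747)
  v2: (1-0.359)·(0.51,2.1) + 0.359·(1.53,6.01) = (0.8762,3.5037)
  v3: (1-0.359)·(-3.97,3) + 0.359·(-5.26,5.8) = (-4.4331,4.0052)
  v4: (1-0.359)·(-2.8,0.67) + 0.359·(-5.42,2.9) = (-3.7406,1.4706)
  v5: (1-0.359)·(-1.33,-1.92) + 0.359·(-1.71,-1.6) = (-1.4664,-1.8051)
  v6: (1-0.359)·(0.7,-4.05) + 0.359·(1.59,-5.17) = (1.0195,-4.4521)
  v7: (1-0.359)·(3.49,-1.8) + 0.359·(7.44,-2.11) = (4.9081,-1.9113)
Shoelace sum Σ(x_i·y_{i+1} − x_{i+1}·y_i):
  i=1: 2.2426·3.5037 − 0.8762·3.0747 = +5.1635 (running +5.1635)
  i=2: 0.8762·4.0052 − -4.4331·3.5037 = +19.0415 (running +24.2050)
  i=3: -4.4331·1.4706 − -3.7406·4.0052 = +8.4626 (running +32.6676)
  i=4: -3.7406·-1.8051 − -1.4664·1.4706 = +8.9087 (running +41.5762)
  i=5: -1.4664·-4.4521 − 1.0195·-1.8051 = +8.3690 (running +49.9452)
  i=6: 1.0195·-1.9113 − 4.9081·-4.4521 = +19.9025 (running +69.8476)
  i=7: 4.9081·3.0747 − 2.2426·-1.9113 = +19.3772 (running +89.2248)
Area = |Σ|/2 = |89.2248|/2 = 44.6124

Area at t=0.359: 44.6124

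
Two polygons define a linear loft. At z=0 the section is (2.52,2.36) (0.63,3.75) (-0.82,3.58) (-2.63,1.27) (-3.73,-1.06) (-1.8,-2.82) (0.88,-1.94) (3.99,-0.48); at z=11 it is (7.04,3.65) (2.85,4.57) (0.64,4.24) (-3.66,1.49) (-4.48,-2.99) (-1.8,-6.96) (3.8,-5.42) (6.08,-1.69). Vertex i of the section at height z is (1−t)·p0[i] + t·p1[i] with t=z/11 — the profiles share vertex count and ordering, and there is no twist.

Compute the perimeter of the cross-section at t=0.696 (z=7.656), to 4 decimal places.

Cross-section at t=0.696: each vertex is (1-t)·p0[i] + t·p1[i].
  v1: (1-0.696)·(2.52,2.36) + 0.696·(7.04,3.65) = (5.6659,3.2578)
  v2: (1-0.696)·(0.63,3.75) + 0.696·(2.85,4.57) = (2.1751,4.3207)
  v3: (1-0.696)·(-0.82,3.58) + 0.696·(0.64,4.24) = (0.1962,4.0394)
  v4: (1-0.696)·(-2.63,1.27) + 0.696·(-3.66,1.49) = (-3.3469,1.4231)
  v5: (1-0.696)·(-3.73,-1.06) + 0.696·(-4.48,-2.99) = (-4.2520,-2.4033)
  v6: (1-0.696)·(-1.8,-2.82) + 0.696·(-1.8,-6.96) = (-1.8000,-5.7014)
  v7: (1-0.696)·(0.88,-1.94) + 0.696·(3.8,-5.42) = (2.9123,-4.3621)
  v8: (1-0.696)·(3.99,-0.48) + 0.696·(6.08,-1.69) = (5.4446,-1.3222)
Perimeter = Σ |v_{i+1} − v_i|:
  edge 1→2: √(-3.4908² + 1.0629²) = 3.6490 (running 3.6490)
  edge 2→3: √(-1.9790² + -0.2814²) = 1.9989 (running 5.6479)
  edge 3→4: √(-3.5430² + -2.6162²) = 4.4043 (running 10.0522)
  edge 4→5: √(-0.9051² + -3.8264²) = 3.9320 (running 13.9842)
  edge 5→6: √(2.4520² + -3.2982²) = 4.1098 (running 18.0939)
  edge 6→7: √(4.7123² + 1.3394²) = 4.8990 (running 22.9929)
  edge 7→8: √(2.5323² + 3.0399²) = 3.9565 (running 26.9494)
  edge 8→1: √(0.2213² + 4.5800²) = 4.5853 (running 31.5347)
Perimeter = 31.5347

Perimeter at t=0.696: 31.5347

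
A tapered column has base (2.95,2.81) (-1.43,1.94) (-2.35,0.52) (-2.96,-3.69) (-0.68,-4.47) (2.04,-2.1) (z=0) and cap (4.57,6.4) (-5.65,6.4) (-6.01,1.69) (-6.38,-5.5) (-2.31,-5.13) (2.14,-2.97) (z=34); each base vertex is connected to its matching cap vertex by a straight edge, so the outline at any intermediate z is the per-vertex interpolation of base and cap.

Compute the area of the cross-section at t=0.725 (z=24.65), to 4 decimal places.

Cross-section at t=0.725: each vertex is (1-t)·p0[i] + t·p1[i].
  v1: (1-0.725)·(2.95,2.81) + 0.725·(4.57,6.4) = (4.1245,5.4127)
  v2: (1-0.725)·(-1.43,1.94) + 0.725·(-5.65,6.4) = (-4.4895,5.1735)
  v3: (1-0.725)·(-2.35,0.52) + 0.725·(-6.01,1.69) = (-5.0035,1.3682)
  v4: (1-0.725)·(-2.96,-3.69) + 0.725·(-6.38,-5.5) = (-5.4395,-5.0023)
  v5: (1-0.725)·(-0.68,-4.47) + 0.725·(-2.31,-5.13) = (-1.8618,-4.9485)
  v6: (1-0.725)·(2.04,-2.1) + 0.725·(2.14,-2.97) = (2.1125,-2.7308)
Shoelace sum Σ(x_i·y_{i+1} − x_{i+1}·y_i):
  i=1: 4.1245·5.1735 − -4.4895·5.4127 = +45.6386 (running +45.6386)
  i=2: -4.4895·1.3682 − -5.0035·5.1735 = +19.7428 (running +65.3815)
  i=3: -5.0035·-5.0023 − -5.4395·1.3682 = +32.4714 (running +97.8528)
  i=4: -5.4395·-4.9485 − -1.8618·-5.0023 = +17.6044 (running +115.4573)
  i=5: -1.8618·-2.7308 − 2.1125·-4.9485 = +15.5377 (running +130.9950)
  i=6: 2.1125·5.4127 − 4.1245·-2.7308 = +22.6974 (running +153.6924)
Area = |Σ|/2 = |153.6924|/2 = 76.8462

Area at t=0.725: 76.8462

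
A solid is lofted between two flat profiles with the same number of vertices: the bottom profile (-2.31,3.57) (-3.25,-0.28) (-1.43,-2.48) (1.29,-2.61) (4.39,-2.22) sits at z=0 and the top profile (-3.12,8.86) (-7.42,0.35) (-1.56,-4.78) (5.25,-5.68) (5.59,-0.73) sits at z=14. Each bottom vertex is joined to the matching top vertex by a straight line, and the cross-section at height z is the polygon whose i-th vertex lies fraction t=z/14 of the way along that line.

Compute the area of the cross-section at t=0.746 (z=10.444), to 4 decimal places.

Area at t=0.746: 78.6073

Cross-section at t=0.746: each vertex is (1-t)·p0[i] + t·p1[i].
  v1: (1-0.746)·(-2.31,3.57) + 0.746·(-3.12,8.86) = (-2.9143,7.5163)
  v2: (1-0.746)·(-3.25,-0.28) + 0.746·(-7.42,0.35) = (-6.3608,0.1900)
  v3: (1-0.746)·(-1.43,-2.48) + 0.746·(-1.56,-4.78) = (-1.5270,-4.1958)
  v4: (1-0.746)·(1.29,-2.61) + 0.746·(5.25,-5.68) = (4.2442,-4.9002)
  v5: (1-0.746)·(4.39,-2.22) + 0.746·(5.59,-0.73) = (5.2852,-1.1085)
Shoelace sum Σ(x_i·y_{i+1} − x_{i+1}·y_i):
  i=1: -2.9143·0.1900 − -6.3608·7.5163 = +47.2564 (running +47.2564)
  i=2: -6.3608·-4.1958 − -1.5270·0.1900 = +26.9788 (running +74.2353)
  i=3: -1.5270·-4.9002 − 4.2442·-4.1958 = +25.2902 (running +99.5254)
  i=4: 4.2442·-1.1085 − 5.2852·-4.9002 = +21.1942 (running +120.7196)
  i=5: 5.2852·7.5163 − -2.9143·-1.1085 = +36.4950 (running +157.2146)
Area = |Σ|/2 = |157.2146|/2 = 78.6073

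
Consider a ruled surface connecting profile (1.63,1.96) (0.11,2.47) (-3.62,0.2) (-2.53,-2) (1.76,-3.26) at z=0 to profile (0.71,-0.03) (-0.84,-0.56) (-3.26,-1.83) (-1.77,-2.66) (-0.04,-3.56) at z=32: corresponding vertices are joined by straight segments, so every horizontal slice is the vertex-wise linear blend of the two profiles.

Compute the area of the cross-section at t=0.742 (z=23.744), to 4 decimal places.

Area at t=0.742: 9.6029

Cross-section at t=0.742: each vertex is (1-t)·p0[i] + t·p1[i].
  v1: (1-0.742)·(1.63,1.96) + 0.742·(0.71,-0.03) = (0.9474,0.4834)
  v2: (1-0.742)·(0.11,2.47) + 0.742·(-0.84,-0.56) = (-0.5949,0.2217)
  v3: (1-0.742)·(-3.62,0.2) + 0.742·(-3.26,-1.83) = (-3.3529,-1.3063)
  v4: (1-0.742)·(-2.53,-2) + 0.742·(-1.77,-2.66) = (-1.9661,-2.4897)
  v5: (1-0.742)·(1.76,-3.26) + 0.742·(-0.04,-3.56) = (0.4244,-3.4826)
Shoelace sum Σ(x_i·y_{i+1} − x_{i+1}·y_i):
  i=1: 0.9474·0.2217 − -0.5949·0.4834 = +0.4977 (running +0.4977)
  i=2: -0.5949·-1.3063 − -3.3529·0.2217 = +1.5206 (running +2.0182)
  i=3: -3.3529·-2.4897 − -1.9661·-1.3063 = +5.7795 (running +7.7977)
  i=4: -1.9661·-3.4826 − 0.4244·-2.4897 = +7.9037 (running +15.7014)
  i=5: 0.4244·0.4834 − 0.9474·-3.4826 = +3.5044 (running +19.2059)
Area = |Σ|/2 = |19.2059|/2 = 9.6029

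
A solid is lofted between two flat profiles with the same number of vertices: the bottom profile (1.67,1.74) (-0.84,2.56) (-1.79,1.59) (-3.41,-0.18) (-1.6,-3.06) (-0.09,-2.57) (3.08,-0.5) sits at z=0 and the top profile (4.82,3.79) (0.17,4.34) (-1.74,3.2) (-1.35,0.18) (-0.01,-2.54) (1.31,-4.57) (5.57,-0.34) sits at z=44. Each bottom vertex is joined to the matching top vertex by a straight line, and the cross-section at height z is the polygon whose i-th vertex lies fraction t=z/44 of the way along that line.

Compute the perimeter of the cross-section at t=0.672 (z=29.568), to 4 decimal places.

Perimeter at t=0.672: 22.4314

Cross-section at t=0.672: each vertex is (1-t)·p0[i] + t·p1[i].
  v1: (1-0.672)·(1.67,1.74) + 0.672·(4.82,3.79) = (3.7868,3.1176)
  v2: (1-0.672)·(-0.84,2.56) + 0.672·(0.17,4.34) = (-0.1613,3.7562)
  v3: (1-0.672)·(-1.79,1.59) + 0.672·(-1.74,3.2) = (-1.7564,2.6719)
  v4: (1-0.672)·(-3.41,-0.18) + 0.672·(-1.35,0.18) = (-2.0257,0.0619)
  v5: (1-0.672)·(-1.6,-3.06) + 0.672·(-0.01,-2.54) = (-0.5315,-2.7106)
  v6: (1-0.672)·(-0.09,-2.57) + 0.672·(1.31,-4.57) = (0.8508,-3.9140)
  v7: (1-0.672)·(3.08,-0.5) + 0.672·(5.57,-0.34) = (4.7533,-0.3925)
Perimeter = Σ |v_{i+1} − v_i|:
  edge 1→2: √(-3.9481² + 0.6386²) = 3.9994 (running 3.9994)
  edge 2→3: √(-1.5951² + -1.0842²) = 1.9287 (running 5.9281)
  edge 3→4: √(-0.2693² + -2.6100²) = 2.6239 (running 8.5520)
  edge 4→5: √(1.4942² + -2.7725²) = 3.1495 (running 11.7014)
  edge 5→6: √(1.3823² + -1.2034²) = 1.8328 (running 13.5342)
  edge 6→7: √(3.9025² + 3.5215²) = 5.2565 (running 18.7907)
  edge 7→1: √(-0.9665² + 3.5101²) = 3.6407 (running 22.4314)
Perimeter = 22.4314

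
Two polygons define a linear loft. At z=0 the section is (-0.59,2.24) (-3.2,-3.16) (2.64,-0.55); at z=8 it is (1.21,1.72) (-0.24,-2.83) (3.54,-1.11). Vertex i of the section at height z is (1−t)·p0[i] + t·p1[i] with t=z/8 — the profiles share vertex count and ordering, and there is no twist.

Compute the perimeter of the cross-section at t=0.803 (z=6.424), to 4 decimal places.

Perimeter at t=0.803: 13.3771

Cross-section at t=0.803: each vertex is (1-t)·p0[i] + t·p1[i].
  v1: (1-0.803)·(-0.59,2.24) + 0.803·(1.21,1.72) = (0.8554,1.8224)
  v2: (1-0.803)·(-3.2,-3.16) + 0.803·(-0.24,-2.83) = (-0.8231,-2.8950)
  v3: (1-0.803)·(2.64,-0.55) + 0.803·(3.54,-1.11) = (3.3627,-0.9997)
Perimeter = Σ |v_{i+1} − v_i|:
  edge 1→2: √(-1.6785² + -4.7175²) = 5.0072 (running 5.0072)
  edge 2→3: √(4.1858² + 1.8953²) = 4.5949 (running 9.6021)
  edge 3→1: √(-2.5073² + 2.8221²) = 3.7750 (running 13.3771)
Perimeter = 13.3771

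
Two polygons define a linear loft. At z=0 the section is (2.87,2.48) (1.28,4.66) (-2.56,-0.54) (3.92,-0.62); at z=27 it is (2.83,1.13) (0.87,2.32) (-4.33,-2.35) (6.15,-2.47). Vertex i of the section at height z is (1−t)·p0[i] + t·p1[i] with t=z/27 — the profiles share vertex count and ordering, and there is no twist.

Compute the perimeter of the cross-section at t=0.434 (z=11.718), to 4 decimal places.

Cross-section at t=0.434: each vertex is (1-t)·p0[i] + t·p1[i].
  v1: (1-0.434)·(2.87,2.48) + 0.434·(2.83,1.13) = (2.8526,1.8941)
  v2: (1-0.434)·(1.28,4.66) + 0.434·(0.87,2.32) = (1.1021,3.6444)
  v3: (1-0.434)·(-2.56,-0.54) + 0.434·(-4.33,-2.35) = (-3.3282,-1.3255)
  v4: (1-0.434)·(3.92,-0.62) + 0.434·(6.15,-2.47) = (4.8878,-1.4229)
Perimeter = Σ |v_{i+1} − v_i|:
  edge 1→2: √(-1.7506² + 1.7503²) = 2.4755 (running 2.4755)
  edge 2→3: √(-4.4302² + -4.9700²) = 6.6579 (running 9.1334)
  edge 3→4: √(8.2160² + -0.0974²) = 8.2166 (running 17.3500)
  edge 4→1: √(-2.0352² + 3.3170²) = 3.8916 (running 21.2416)
Perimeter = 21.2416

Perimeter at t=0.434: 21.2416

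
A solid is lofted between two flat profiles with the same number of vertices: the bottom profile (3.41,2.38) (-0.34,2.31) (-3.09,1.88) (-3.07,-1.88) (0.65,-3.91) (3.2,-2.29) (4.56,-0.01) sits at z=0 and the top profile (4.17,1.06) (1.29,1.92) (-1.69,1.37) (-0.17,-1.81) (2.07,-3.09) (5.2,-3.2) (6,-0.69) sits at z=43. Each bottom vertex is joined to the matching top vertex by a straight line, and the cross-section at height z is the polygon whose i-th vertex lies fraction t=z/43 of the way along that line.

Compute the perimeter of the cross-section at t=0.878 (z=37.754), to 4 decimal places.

Perimeter at t=0.878: 20.5942

Cross-section at t=0.878: each vertex is (1-t)·p0[i] + t·p1[i].
  v1: (1-0.878)·(3.41,2.38) + 0.878·(4.17,1.06) = (4.0773,1.2210)
  v2: (1-0.878)·(-0.34,2.31) + 0.878·(1.29,1.92) = (1.0911,1.9676)
  v3: (1-0.878)·(-3.09,1.88) + 0.878·(-1.69,1.37) = (-1.8608,1.4322)
  v4: (1-0.878)·(-3.07,-1.88) + 0.878·(-0.17,-1.81) = (-0.5238,-1.8185)
  v5: (1-0.878)·(0.65,-3.91) + 0.878·(2.07,-3.09) = (1.8968,-3.1900)
  v6: (1-0.878)·(3.2,-2.29) + 0.878·(5.2,-3.2) = (4.9560,-3.0890)
  v7: (1-0.878)·(4.56,-0.01) + 0.878·(6,-0.69) = (5.8243,-0.6070)
Perimeter = Σ |v_{i+1} − v_i|:
  edge 1→2: √(-2.9861² + 0.7465²) = 3.0780 (running 3.0780)
  edge 2→3: √(-2.9519² + -0.5354²) = 3.0001 (running 6.0781)
  edge 3→4: √(1.3370² + -3.2508²) = 3.5150 (running 9.5931)
  edge 4→5: √(2.4206² + -1.3715²) = 2.7821 (running 12.3752)
  edge 5→6: √(3.0592² + 0.1011²) = 3.0609 (running 15.4361)
  edge 6→7: √(0.8683² + 2.4819²) = 2.6294 (running 18.0656)
  edge 7→1: √(-1.7470² + 1.8281²) = 2.5286 (running 20.5942)
Perimeter = 20.5942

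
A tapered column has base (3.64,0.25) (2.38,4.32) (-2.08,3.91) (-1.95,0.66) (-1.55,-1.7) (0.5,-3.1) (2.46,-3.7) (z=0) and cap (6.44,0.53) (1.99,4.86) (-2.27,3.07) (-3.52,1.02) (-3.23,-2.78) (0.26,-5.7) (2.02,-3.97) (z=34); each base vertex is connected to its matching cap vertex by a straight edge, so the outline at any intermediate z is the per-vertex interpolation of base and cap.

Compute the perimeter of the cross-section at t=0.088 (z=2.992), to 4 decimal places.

Perimeter at t=0.088: 23.4123

Cross-section at t=0.088: each vertex is (1-t)·p0[i] + t·p1[i].
  v1: (1-0.088)·(3.64,0.25) + 0.088·(6.44,0.53) = (3.8864,0.2746)
  v2: (1-0.088)·(2.38,4.32) + 0.088·(1.99,4.86) = (2.3457,4.3675)
  v3: (1-0.088)·(-2.08,3.91) + 0.088·(-2.27,3.07) = (-2.0967,3.8361)
  v4: (1-0.088)·(-1.95,0.66) + 0.088·(-3.52,1.02) = (-2.0882,0.6917)
  v5: (1-0.088)·(-1.55,-1.7) + 0.088·(-3.23,-2.78) = (-1.6978,-1.7950)
  v6: (1-0.088)·(0.5,-3.1) + 0.088·(0.26,-5.7) = (0.4789,-3.3288)
  v7: (1-0.088)·(2.46,-3.7) + 0.088·(2.02,-3.97) = (2.4213,-3.7238)
Perimeter = Σ |v_{i+1} − v_i|:
  edge 1→2: √(-1.5407² + 4.0929²) = 4.3733 (running 4.3733)
  edge 2→3: √(-4.4424² + -0.5314²) = 4.4741 (running 8.8473)
  edge 3→4: √(0.0086² + -3.1444²) = 3.1444 (running 11.9918)
  edge 4→5: √(0.3903² + -2.4867²) = 2.5172 (running 14.5089)
  edge 5→6: √(2.1767² + -1.5338²) = 2.6628 (running 17.1717)
  edge 6→7: √(1.9424² + -0.3950²) = 1.9821 (running 19.1539)
  edge 7→1: √(1.4651² + 3.9984²) = 4.2584 (running 23.4123)
Perimeter = 23.4123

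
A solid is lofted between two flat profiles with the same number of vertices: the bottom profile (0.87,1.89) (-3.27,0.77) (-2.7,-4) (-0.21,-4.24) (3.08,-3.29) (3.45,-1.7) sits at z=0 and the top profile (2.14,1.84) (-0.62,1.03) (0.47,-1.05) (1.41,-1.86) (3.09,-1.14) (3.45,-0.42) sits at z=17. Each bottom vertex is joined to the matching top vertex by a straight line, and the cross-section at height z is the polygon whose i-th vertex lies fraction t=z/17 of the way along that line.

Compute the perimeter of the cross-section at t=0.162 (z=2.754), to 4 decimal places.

Cross-section at t=0.162: each vertex is (1-t)·p0[i] + t·p1[i].
  v1: (1-0.162)·(0.87,1.89) + 0.162·(2.14,1.84) = (1.0757,1.8819)
  v2: (1-0.162)·(-3.27,0.77) + 0.162·(-0.62,1.03) = (-2.8407,0.8121)
  v3: (1-0.162)·(-2.7,-4) + 0.162·(0.47,-1.05) = (-2.1865,-3.5221)
  v4: (1-0.162)·(-0.21,-4.24) + 0.162·(1.41,-1.86) = (0.0524,-3.8544)
  v5: (1-0.162)·(3.08,-3.29) + 0.162·(3.09,-1.14) = (3.0816,-2.9417)
  v6: (1-0.162)·(3.45,-1.7) + 0.162·(3.45,-0.42) = (3.4500,-1.4926)
Perimeter = Σ |v_{i+1} − v_i|:
  edge 1→2: √(-3.9164² + -1.0698²) = 4.0599 (running 4.0599)
  edge 2→3: √(0.6542² + -4.3342²) = 4.3833 (running 8.4432)
  edge 3→4: √(2.2389² + -0.3323²) = 2.2634 (running 10.7067)
  edge 4→5: √(3.0292² + 0.9127²) = 3.1637 (running 13.8704)
  edge 5→6: √(0.3684² + 1.4491²) = 1.4952 (running 15.3655)
  edge 6→1: √(-2.3743² + 3.3745²) = 4.1261 (running 19.4916)
Perimeter = 19.4916

Perimeter at t=0.162: 19.4916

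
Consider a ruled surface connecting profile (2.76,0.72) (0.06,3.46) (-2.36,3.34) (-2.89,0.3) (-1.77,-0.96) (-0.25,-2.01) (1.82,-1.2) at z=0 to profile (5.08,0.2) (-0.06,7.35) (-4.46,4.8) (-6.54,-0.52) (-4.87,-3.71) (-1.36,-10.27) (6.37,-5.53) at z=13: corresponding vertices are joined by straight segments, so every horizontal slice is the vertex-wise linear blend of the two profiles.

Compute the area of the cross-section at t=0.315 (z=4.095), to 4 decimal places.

Area at t=0.315: 46.0867

Cross-section at t=0.315: each vertex is (1-t)·p0[i] + t·p1[i].
  v1: (1-0.315)·(2.76,0.72) + 0.315·(5.08,0.2) = (3.4908,0.5562)
  v2: (1-0.315)·(0.06,3.46) + 0.315·(-0.06,7.35) = (0.0222,4.6853)
  v3: (1-0.315)·(-2.36,3.34) + 0.315·(-4.46,4.8) = (-3.0215,3.7999)
  v4: (1-0.315)·(-2.89,0.3) + 0.315·(-6.54,-0.52) = (-4.0397,0.0417)
  v5: (1-0.315)·(-1.77,-0.96) + 0.315·(-4.87,-3.71) = (-2.7465,-1.8262)
  v6: (1-0.315)·(-0.25,-2.01) + 0.315·(-1.36,-10.27) = (-0.5997,-4.6119)
  v7: (1-0.315)·(1.82,-1.2) + 0.315·(6.37,-5.53) = (3.2532,-2.5640)
Shoelace sum Σ(x_i·y_{i+1} − x_{i+1}·y_i):
  i=1: 3.4908·4.6853 − 0.0222·0.5562 = +16.3433 (running +16.3433)
  i=2: 0.0222·3.7999 − -3.0215·4.6853 = +14.2411 (running +30.5844)
  i=3: -3.0215·0.0417 − -4.0397·3.7999 = +15.2246 (running +45.8091)
  i=4: -4.0397·-1.8262 − -2.7465·0.0417 = +7.4921 (running +53.3012)
  i=5: -2.7465·-4.6119 − -0.5997·-1.8262 = +11.5715 (running +64.8727)
  i=6: -0.5997·-2.5640 − 3.2532·-4.6119 = +16.5411 (running +81.4138)
  i=7: 3.2532·0.5562 − 3.4908·-2.5640 = +10.7597 (running +92.1735)
Area = |Σ|/2 = |92.1735|/2 = 46.0867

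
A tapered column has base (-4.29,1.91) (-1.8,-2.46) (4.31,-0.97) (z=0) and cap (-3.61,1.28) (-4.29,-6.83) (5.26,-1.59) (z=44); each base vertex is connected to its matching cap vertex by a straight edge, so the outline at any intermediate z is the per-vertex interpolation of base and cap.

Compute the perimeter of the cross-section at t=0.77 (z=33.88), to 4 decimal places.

Cross-section at t=0.77: each vertex is (1-t)·p0[i] + t·p1[i].
  v1: (1-0.77)·(-4.29,1.91) + 0.77·(-3.61,1.28) = (-3.7664,1.4249)
  v2: (1-0.77)·(-1.8,-2.46) + 0.77·(-4.29,-6.83) = (-3.7173,-5.8249)
  v3: (1-0.77)·(4.31,-0.97) + 0.77·(5.26,-1.59) = (5.0415,-1.4474)
Perimeter = Σ |v_{i+1} − v_i|:
  edge 1→2: √(0.0491² + -7.2498²) = 7.2500 (running 7.2500)
  edge 2→3: √(8.7588² + 4.3775²) = 9.7918 (running 17.0418)
  edge 3→1: √(-8.8079² + 2.8723²) = 9.2644 (running 26.3062)
Perimeter = 26.3062

Perimeter at t=0.77: 26.3062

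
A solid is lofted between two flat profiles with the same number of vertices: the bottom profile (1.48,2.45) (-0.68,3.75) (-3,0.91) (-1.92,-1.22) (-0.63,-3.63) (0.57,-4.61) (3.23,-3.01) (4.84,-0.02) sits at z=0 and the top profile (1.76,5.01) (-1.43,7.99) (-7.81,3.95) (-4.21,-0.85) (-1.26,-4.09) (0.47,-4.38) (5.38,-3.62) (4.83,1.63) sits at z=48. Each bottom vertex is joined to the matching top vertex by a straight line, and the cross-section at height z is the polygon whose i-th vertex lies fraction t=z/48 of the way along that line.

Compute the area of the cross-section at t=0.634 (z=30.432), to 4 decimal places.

Area at t=0.634: 71.6344

Cross-section at t=0.634: each vertex is (1-t)·p0[i] + t·p1[i].
  v1: (1-0.634)·(1.48,2.45) + 0.634·(1.76,5.01) = (1.6575,4.0730)
  v2: (1-0.634)·(-0.68,3.75) + 0.634·(-1.43,7.99) = (-1.1555,6.4382)
  v3: (1-0.634)·(-3,0.91) + 0.634·(-7.81,3.95) = (-6.0495,2.8374)
  v4: (1-0.634)·(-1.92,-1.22) + 0.634·(-4.21,-0.85) = (-3.3719,-0.9854)
  v5: (1-0.634)·(-0.63,-3.63) + 0.634·(-1.26,-4.09) = (-1.0294,-3.9216)
  v6: (1-0.634)·(0.57,-4.61) + 0.634·(0.47,-4.38) = (0.5066,-4.4642)
  v7: (1-0.634)·(3.23,-3.01) + 0.634·(5.38,-3.62) = (4.5931,-3.3967)
  v8: (1-0.634)·(4.84,-0.02) + 0.634·(4.83,1.63) = (4.8337,1.0261)
Shoelace sum Σ(x_i·y_{i+1} − x_{i+1}·y_i):
  i=1: 1.6575·6.4382 − -1.1555·4.0730 = +15.3778 (running +15.3778)
  i=2: -1.1555·2.8374 − -6.0495·6.4382 = +35.6693 (running +51.0471)
  i=3: -6.0495·-0.9854 − -3.3719·2.8374 = +15.5285 (running +66.5756)
  i=4: -3.3719·-3.9216 − -1.0294·-0.9854 = +12.2088 (running +78.7844)
  i=5: -1.0294·-4.4642 − 0.5066·-3.9216 = +6.5822 (running +85.3667)
  i=6: 0.5066·-3.3967 − 4.5931·-4.4642 = +18.7836 (running +104.1503)
  i=7: 4.5931·1.0261 − 4.8337·-3.3967 = +21.1317 (running +125.2820)
  i=8: 4.8337·4.0730 − 1.6575·1.0261 = +17.9869 (running +143.2689)
Area = |Σ|/2 = |143.2689|/2 = 71.6344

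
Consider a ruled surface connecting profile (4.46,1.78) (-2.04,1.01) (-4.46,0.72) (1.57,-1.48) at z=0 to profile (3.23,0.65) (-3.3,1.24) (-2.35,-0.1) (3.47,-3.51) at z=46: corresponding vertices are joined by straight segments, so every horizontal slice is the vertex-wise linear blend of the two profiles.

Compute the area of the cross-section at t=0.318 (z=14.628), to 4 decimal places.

Cross-section at t=0.318: each vertex is (1-t)·p0[i] + t·p1[i].
  v1: (1-0.318)·(4.46,1.78) + 0.318·(3.23,0.65) = (4.0689,1.4207)
  v2: (1-0.318)·(-2.04,1.01) + 0.318·(-3.3,1.24) = (-2.4407,1.0831)
  v3: (1-0.318)·(-4.46,0.72) + 0.318·(-2.35,-0.1) = (-3.7890,0.4592)
  v4: (1-0.318)·(1.57,-1.48) + 0.318·(3.47,-3.51) = (2.1742,-2.1255)
Shoelace sum Σ(x_i·y_{i+1} − x_{i+1}·y_i):
  i=1: 4.0689·1.0831 − -2.4407·1.4207 = +7.8745 (running +7.8745)
  i=2: -2.4407·0.4592 − -3.7890·1.0831 = +2.9832 (running +10.8577)
  i=3: -3.7890·-2.1255 − 2.1742·0.4592 = +7.0552 (running +17.9129)
  i=4: 2.1742·1.4207 − 4.0689·-2.1255 = +11.7373 (running +29.6503)
Area = |Σ|/2 = |29.6503|/2 = 14.8251

Area at t=0.318: 14.8251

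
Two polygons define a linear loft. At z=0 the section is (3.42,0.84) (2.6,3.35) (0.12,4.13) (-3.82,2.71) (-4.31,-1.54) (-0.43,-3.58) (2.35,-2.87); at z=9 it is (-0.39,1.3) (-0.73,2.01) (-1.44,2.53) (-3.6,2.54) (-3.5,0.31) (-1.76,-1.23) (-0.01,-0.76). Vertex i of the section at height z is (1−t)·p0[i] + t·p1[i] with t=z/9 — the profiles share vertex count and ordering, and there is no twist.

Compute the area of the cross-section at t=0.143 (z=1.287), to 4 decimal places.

Cross-section at t=0.143: each vertex is (1-t)·p0[i] + t·p1[i].
  v1: (1-0.143)·(3.42,0.84) + 0.143·(-0.39,1.3) = (2.8752,0.9058)
  v2: (1-0.143)·(2.6,3.35) + 0.143·(-0.73,2.01) = (2.1238,3.1584)
  v3: (1-0.143)·(0.12,4.13) + 0.143·(-1.44,2.53) = (-0.1031,3.9012)
  v4: (1-0.143)·(-3.82,2.71) + 0.143·(-3.6,2.54) = (-3.7885,2.6857)
  v5: (1-0.143)·(-4.31,-1.54) + 0.143·(-3.5,0.31) = (-4.1942,-1.2754)
  v6: (1-0.143)·(-0.43,-3.58) + 0.143·(-1.76,-1.23) = (-0.6202,-3.2439)
  v7: (1-0.143)·(2.35,-2.87) + 0.143·(-0.01,-0.76) = (2.0125,-2.5683)
Shoelace sum Σ(x_i·y_{i+1} − x_{i+1}·y_i):
  i=1: 2.8752·3.1584 − 2.1238·0.9058 = +7.1572 (running +7.1572)
  i=2: 2.1238·3.9012 − -0.1031·3.1584 = +8.6110 (running +15.7681)
  i=3: -0.1031·2.6857 − -3.7885·3.9012 = +14.5030 (running +30.2712)
  i=4: -3.7885·-1.2754 − -4.1942·2.6857 = +16.0963 (running +46.3675)
  i=5: -4.1942·-3.2439 − -0.6202·-1.2754 = +12.8147 (running +59.1821)
  i=6: -0.6202·-2.5683 − 2.0125·-3.2439 = +8.1213 (running +67.3035)
  i=7: 2.0125·0.9058 − 2.8752·-2.5683 = +9.2071 (running +76.5106)
Area = |Σ|/2 = |76.5106|/2 = 38.2553

Area at t=0.143: 38.2553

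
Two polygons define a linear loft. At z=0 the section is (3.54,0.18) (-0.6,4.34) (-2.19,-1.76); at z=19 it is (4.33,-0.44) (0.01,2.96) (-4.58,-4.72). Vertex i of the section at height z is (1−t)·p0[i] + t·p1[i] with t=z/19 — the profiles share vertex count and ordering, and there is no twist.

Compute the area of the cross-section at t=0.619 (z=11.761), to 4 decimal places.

Area at t=0.619: 21.4048

Cross-section at t=0.619: each vertex is (1-t)·p0[i] + t·p1[i].
  v1: (1-0.619)·(3.54,0.18) + 0.619·(4.33,-0.44) = (4.0290,-0.2038)
  v2: (1-0.619)·(-0.6,4.34) + 0.619·(0.01,2.96) = (-0.2224,3.4858)
  v3: (1-0.619)·(-2.19,-1.76) + 0.619·(-4.58,-4.72) = (-3.6694,-3.5922)
Shoelace sum Σ(x_i·y_{i+1} − x_{i+1}·y_i):
  i=1: 4.0290·3.4858 − -0.2224·-0.2038 = +13.9989 (running +13.9989)
  i=2: -0.2224·-3.5922 − -3.6694·3.4858 = +13.5897 (running +27.5886)
  i=3: -3.6694·-0.2038 − 4.0290·-3.5922 = +15.2209 (running +42.8095)
Area = |Σ|/2 = |42.8095|/2 = 21.4048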